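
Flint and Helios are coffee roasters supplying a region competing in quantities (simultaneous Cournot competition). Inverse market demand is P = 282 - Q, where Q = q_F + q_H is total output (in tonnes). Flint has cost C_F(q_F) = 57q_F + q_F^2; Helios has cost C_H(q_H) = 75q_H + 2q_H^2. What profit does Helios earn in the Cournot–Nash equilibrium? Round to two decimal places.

2062.05

Flint's profit: π_F = (282 - Q)q_F - (57q_F + q_F²). Setting ∂π_F/∂q_F = 0: 225 - 4q_F - (q_H) = 0.
Helios's profit: π_H = (282 - Q)q_H - (75q_H + 2q_H²). Setting ∂π_H/∂q_H = 0: 207 - 6q_H - (q_F) = 0.
So q_F = (225 - q_H)/4 and q_H = (207 - q_F)/6.
Substituting one into the other gives q_F = 1143/23 and q_H = 603/23.
Price P = 282 - 1746/23 = 206.0870.
Helios's profit: 206.0870·(603/23) - 75·(603/23) - 2(603/23)² = 2062.0548.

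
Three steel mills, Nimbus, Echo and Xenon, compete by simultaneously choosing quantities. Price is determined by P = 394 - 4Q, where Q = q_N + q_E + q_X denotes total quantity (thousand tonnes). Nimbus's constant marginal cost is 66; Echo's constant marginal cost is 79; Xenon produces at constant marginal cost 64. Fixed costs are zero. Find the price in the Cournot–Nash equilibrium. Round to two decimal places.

Nimbus's profit: π_N = (394 - 4Q)q_N - (66q_N). Setting ∂π_N/∂q_N = 0: 328 - 8q_N - 4(q_E + q_X) = 0.
Echo's first-order condition: 315 - 8q_E - 4(q_N + q_X) = 0.
Xenon's profit: π_X = (394 - 4Q)q_X - (64q_X). Setting ∂π_X/∂q_X = 0: 330 - 8q_X - 4(q_N + q_E) = 0.
Adding the 3 conditions: 973 − 8Q − 8Q = 0, i.e. Q = 973/16.
Back-substituting: q_N = (328 − 973/4)/4 = 339/16, q_E = (315 − 973/4)/4 = 287/16, q_X = (330 − 973/4)/4 = 347/16.
Total output Q = 973/16, so price P = 394 - 4·(973/16) = 603/4.

150.75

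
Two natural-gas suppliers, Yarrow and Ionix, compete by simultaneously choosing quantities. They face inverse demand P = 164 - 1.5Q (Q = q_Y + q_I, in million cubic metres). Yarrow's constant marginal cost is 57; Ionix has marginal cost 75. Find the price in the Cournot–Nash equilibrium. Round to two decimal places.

Yarrow's profit: π_Y = (164 - 1.5Q)q_Y - (57q_Y). Setting ∂π_Y/∂q_Y = 0: 107 - 3q_Y - (3/2)(q_I) = 0.
Ionix's first-order condition: 89 - 3q_I - (3/2)(q_Y) = 0.
So q_Y = (107 - (3/2)q_I)/3 and q_I = (89 - (3/2)q_Y)/3.
Solving the pair: q_Y = 250/9, q_I = 142/9.
Total output Q = 392/9, so price P = 164 - (3/2)·(392/9) = 296/3.

98.67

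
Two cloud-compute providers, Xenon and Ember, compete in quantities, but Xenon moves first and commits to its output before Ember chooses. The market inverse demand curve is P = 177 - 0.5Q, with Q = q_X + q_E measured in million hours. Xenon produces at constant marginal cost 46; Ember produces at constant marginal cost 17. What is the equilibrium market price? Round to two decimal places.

71.50

The follower Ember best-responds to any q_X: π_E = (177 - 0.5Q)q_E - 17q_E.
∂π_E/∂q_E = 160 - (1/2)q_X - q_E = 0 gives the reaction function q_E = (160 - (1/2)q_X).
Xenon substitutes q_E(q_X) into its own profit: π_X = q_X(177 - (1/2)q_X - (160 - (1/2)q_X)/2) - 46q_X = (97 - (1/4)q_X)q_X - 46q_X.
Maximising: ∂π_X/∂q_X = 51 - (1/2)q_X = 0, giving q_X = 102.
Then q_E = (160 - (1/2)·102) = 109.
Total output Q = 211, so price P = 177 - (1/2)·211 = 143/2.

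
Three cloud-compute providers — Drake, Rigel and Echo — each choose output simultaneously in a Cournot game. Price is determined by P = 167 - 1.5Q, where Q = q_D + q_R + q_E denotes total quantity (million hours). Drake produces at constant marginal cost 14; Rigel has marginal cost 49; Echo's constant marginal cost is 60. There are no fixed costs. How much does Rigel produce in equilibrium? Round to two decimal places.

Drake's profit: π_D = (167 - 1.5Q)q_D - (14q_D). Setting ∂π_D/∂q_D = 0: 153 - 3q_D - (3/2)(q_R + q_E) = 0.
Rigel's profit: π_R = (167 - 1.5Q)q_R - (49q_R). Setting ∂π_R/∂q_R = 0: 118 - 3q_R - (3/2)(q_D + q_E) = 0.
Echo's profit: π_E = (167 - 1.5Q)q_E - (60q_E). Setting ∂π_E/∂q_E = 0: 107 - 3q_E - (3/2)(q_D + q_R) = 0.
Adding the 3 first-order conditions: 378 − 6Q = 0, so Q = 63.
Back-substituting: q_D = (153 − 189/2)/(3/2) = 39, q_R = (118 − 189/2)/(3/2) = 47/3, q_E = (107 − 189/2)/(3/2) = 25/3.

15.67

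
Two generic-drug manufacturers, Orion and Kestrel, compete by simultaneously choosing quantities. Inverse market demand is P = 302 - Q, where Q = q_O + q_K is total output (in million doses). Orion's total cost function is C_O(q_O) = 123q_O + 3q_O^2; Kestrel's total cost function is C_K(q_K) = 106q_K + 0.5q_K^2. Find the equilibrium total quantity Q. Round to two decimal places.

Orion's profit: π_O = (302 - Q)q_O - (123q_O + 3q_O²). Setting ∂π_O/∂q_O = 0: 179 - 8q_O - (q_K) = 0.
Kestrel's first-order condition: 196 - 3q_K - (q_O) = 0.
So q_O = (179 - q_K)/8 and q_K = (196 - q_O)/3.
Substituting one into the other gives q_O = 341/23 and q_K = 1389/23.
Total output Q = 341/23 + 1389/23 = 1730/23.

75.22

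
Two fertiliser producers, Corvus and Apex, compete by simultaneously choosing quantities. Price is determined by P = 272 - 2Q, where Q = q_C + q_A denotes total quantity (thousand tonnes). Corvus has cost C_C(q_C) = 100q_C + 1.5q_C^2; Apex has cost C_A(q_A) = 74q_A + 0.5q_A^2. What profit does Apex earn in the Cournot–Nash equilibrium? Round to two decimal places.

Corvus's profit: π_C = (272 - 2Q)q_C - (100q_C + (3/2)q_C²). Setting ∂π_C/∂q_C = 0: 172 - 7q_C - 2(q_A) = 0.
Apex's profit: π_A = (272 - 2Q)q_A - (74q_A + (1/2)q_A²). Setting ∂π_A/∂q_A = 0: 198 - 5q_A - 2(q_C) = 0.
Rearranging gives the reaction functions q_C = (172 - 2q_A)/7 and q_A = (198 - 2q_C)/5.
Substituting one into the other gives q_C = 464/31 and q_A = 1042/31.
Price P = 272 - 2·(1506/31) = 174.8387.
Apex's profit: 174.8387·(1042/31) - 74·(1042/31) - (1/2)(1042/31)² = 2824.5682.

2824.57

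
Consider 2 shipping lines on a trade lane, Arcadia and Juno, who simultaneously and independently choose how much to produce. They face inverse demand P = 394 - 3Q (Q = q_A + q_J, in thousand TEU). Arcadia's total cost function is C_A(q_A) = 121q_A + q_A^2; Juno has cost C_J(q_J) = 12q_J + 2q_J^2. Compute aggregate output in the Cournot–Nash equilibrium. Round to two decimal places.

53.82

Arcadia's profit: π_A = (394 - 3Q)q_A - (121q_A + q_A²). Setting ∂π_A/∂q_A = 0: 273 - 8q_A - 3(q_J) = 0.
Juno's profit: π_J = (394 - 3Q)q_J - (12q_J + 2q_J²). Setting ∂π_J/∂q_J = 0: 382 - 10q_J - 3(q_A) = 0.
Best responses: q_A = (273 - 3q_J)/8, q_J = (382 - 3q_A)/10.
Solving the pair: q_A = 1584/71, q_J = 31.5070.
Total output Q = 1584/71 + 31.5070 = 53.8169.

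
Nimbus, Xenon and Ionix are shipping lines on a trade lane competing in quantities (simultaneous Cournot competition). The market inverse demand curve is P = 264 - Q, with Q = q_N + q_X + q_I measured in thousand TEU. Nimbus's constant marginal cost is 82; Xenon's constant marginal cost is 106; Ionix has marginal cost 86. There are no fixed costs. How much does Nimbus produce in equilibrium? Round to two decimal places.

Nimbus's profit: π_N = (264 - Q)q_N - (82q_N). Setting ∂π_N/∂q_N = 0: 182 - 2q_N - (q_X + q_I) = 0.
Xenon's first-order condition: 158 - 2q_X - (q_N + q_I) = 0.
Ionix's first-order condition: 178 - 2q_I - (q_N + q_X) = 0.
Summing all 3 equations gives 518 − 4Q = 0, hence Q = 259/2.
Back-substituting: q_N = (182 − 259/2) = 105/2, q_X = (158 − 259/2) = 57/2, q_I = (178 − 259/2) = 97/2.

52.50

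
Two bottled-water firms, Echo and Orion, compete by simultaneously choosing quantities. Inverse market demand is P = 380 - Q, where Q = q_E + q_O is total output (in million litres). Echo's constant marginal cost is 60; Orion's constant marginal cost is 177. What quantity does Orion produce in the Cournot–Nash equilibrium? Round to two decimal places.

28.67

Echo's profit: π_E = (380 - Q)q_E - (60q_E). Setting ∂π_E/∂q_E = 0: 320 - 2q_E - (q_O) = 0.
Orion's profit: π_O = (380 - Q)q_O - (177q_O). Setting ∂π_O/∂q_O = 0: 203 - 2q_O - (q_E) = 0.
So q_E = (320 - q_O)/2 and q_O = (203 - q_E)/2.
Substituting one into the other gives q_E = 437/3 and q_O = 86/3.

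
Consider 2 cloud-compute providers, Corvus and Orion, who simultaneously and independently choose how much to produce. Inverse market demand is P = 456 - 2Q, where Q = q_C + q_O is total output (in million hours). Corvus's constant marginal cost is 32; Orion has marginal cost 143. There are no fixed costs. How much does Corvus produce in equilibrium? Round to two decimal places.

89.17

Corvus's profit: π_C = (456 - 2Q)q_C - (32q_C). Setting ∂π_C/∂q_C = 0: 424 - 4q_C - 2(q_O) = 0.
Orion's first-order condition: 313 - 4q_O - 2(q_C) = 0.
Rearranging gives the reaction functions q_C = (424 - 2q_O)/4 and q_O = (313 - 2q_C)/4.
Substituting one into the other gives q_C = 535/6 and q_O = 101/3.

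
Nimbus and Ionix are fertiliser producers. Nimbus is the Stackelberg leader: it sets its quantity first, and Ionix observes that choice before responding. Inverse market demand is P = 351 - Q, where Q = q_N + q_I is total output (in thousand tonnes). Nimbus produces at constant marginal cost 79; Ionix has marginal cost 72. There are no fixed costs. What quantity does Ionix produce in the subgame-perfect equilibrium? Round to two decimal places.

Solve by backward induction. Given q_N, the follower Ionix maximises π_I = (351 - q_N - q_I)q_I - 72q_I.
∂π_I/∂q_I = 279 - q_N - 2q_I = 0 gives the reaction function q_I = (279 - q_N)/2.
Nimbus substitutes q_I(q_N) into its own profit: π_N = q_N(351 - q_N - (279 - q_N)/2) - 79q_N = (423/2 - (1/2)q_N)q_N - 79q_N.
Leader FOC: 265/2 - q_N = 0, so q_N = 265/2.
Then q_I = (279 - 265/2)/2 = 293/4.

73.25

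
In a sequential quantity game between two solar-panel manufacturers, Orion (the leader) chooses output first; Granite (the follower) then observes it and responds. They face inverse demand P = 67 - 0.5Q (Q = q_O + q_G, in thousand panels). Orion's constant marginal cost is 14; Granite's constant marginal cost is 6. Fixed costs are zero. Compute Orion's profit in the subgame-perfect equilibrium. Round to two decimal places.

506.25

The follower Granite best-responds to any q_O: π_G = (67 - 0.5Q)q_G - 6q_G.
Setting the follower's marginal profit to zero, 61 - (1/2)q_O - q_G = 0, i.e. q_G = (61 - (1/2)q_O).
Orion substitutes q_G(q_O) into its own profit: π_O = q_O(67 - (1/2)q_O - (61 - (1/2)q_O)/2) - 14q_O = (73/2 - (1/4)q_O)q_O - 14q_O.
Leader FOC: 45/2 - (1/2)q_O = 0, so q_O = 45.
Then q_G = (61 - (1/2)·45) = 77/2.
Price P = 67 - (1/2)·(167/2) = 101/4.
Orion's profit: (101/4 - 14)·45 = 506.2500.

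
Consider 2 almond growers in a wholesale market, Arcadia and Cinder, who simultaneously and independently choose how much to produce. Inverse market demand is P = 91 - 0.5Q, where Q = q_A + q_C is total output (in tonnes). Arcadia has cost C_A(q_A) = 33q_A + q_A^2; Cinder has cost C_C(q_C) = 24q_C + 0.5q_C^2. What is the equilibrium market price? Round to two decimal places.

68.87

Arcadia's profit: π_A = (91 - 0.5Q)q_A - (33q_A + q_A²). Setting ∂π_A/∂q_A = 0: 58 - 3q_A - (1/2)(q_C) = 0.
Cinder's profit: π_C = (91 - 0.5Q)q_C - (24q_C + (1/2)q_C²). Setting ∂π_C/∂q_C = 0: 67 - 2q_C - (1/2)(q_A) = 0.
Rearranging gives the reaction functions q_A = (58 - (1/2)q_C)/3 and q_C = (67 - (1/2)q_A)/2.
Substituting one into the other gives q_A = 330/23 and q_C = 688/23.
Total output Q = 1018/23, so price P = 91 - (1/2)·(1018/23) = 1584/23.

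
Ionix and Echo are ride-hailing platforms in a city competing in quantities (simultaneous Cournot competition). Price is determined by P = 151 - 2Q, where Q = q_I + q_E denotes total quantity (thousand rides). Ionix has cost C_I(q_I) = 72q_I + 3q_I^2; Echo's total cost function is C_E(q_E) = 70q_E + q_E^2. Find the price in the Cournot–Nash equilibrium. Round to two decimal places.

Ionix's profit: π_I = (151 - 2Q)q_I - (72q_I + 3q_I²). Setting ∂π_I/∂q_I = 0: 79 - 10q_I - 2(q_E) = 0.
Echo's first-order condition: 81 - 6q_E - 2(q_I) = 0.
Best responses: q_I = (79 - 2q_E)/10, q_E = (81 - 2q_I)/6.
Solving the pair: q_I = 39/7, q_E = 163/14.
Total output Q = 241/14, so price P = 151 - 2·(241/14) = 816/7.

116.57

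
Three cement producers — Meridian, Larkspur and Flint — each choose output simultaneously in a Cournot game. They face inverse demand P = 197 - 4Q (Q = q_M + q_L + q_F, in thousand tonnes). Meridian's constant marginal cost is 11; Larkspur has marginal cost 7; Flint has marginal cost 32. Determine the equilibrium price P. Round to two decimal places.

Meridian's profit: π_M = (197 - 4Q)q_M - (11q_M). Setting ∂π_M/∂q_M = 0: 186 - 8q_M - 4(q_L + q_F) = 0.
Larkspur's first-order condition: 190 - 8q_L - 4(q_M + q_F) = 0.
Flint's profit: π_F = (197 - 4Q)q_F - (32q_F). Setting ∂π_F/∂q_F = 0: 165 - 8q_F - 4(q_M + q_L) = 0.
Summing all 3 equations gives 541 − 16Q = 0, hence Q = 541/16.
Back-substituting: q_M = (186 − 541/4)/4 = 203/16, q_L = (190 − 541/4)/4 = 219/16, q_F = (165 − 541/4)/4 = 119/16.
Total output Q = 541/16, so price P = 197 - 4·(541/16) = 247/4.

61.75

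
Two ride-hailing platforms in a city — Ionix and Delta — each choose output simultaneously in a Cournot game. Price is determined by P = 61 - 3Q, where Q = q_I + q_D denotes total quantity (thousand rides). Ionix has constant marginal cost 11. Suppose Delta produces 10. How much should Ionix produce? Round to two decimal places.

With the rival's output fixed at 10, Ionix's profit is π_I = (61 - 3·10 - 3q_I)q_I - (11q_I) = (31 - 3q_I)q_I - (11q_I).
∂π_I/∂q_I = 20 - 6q_I = 0, so q_I = 10/3.

3.33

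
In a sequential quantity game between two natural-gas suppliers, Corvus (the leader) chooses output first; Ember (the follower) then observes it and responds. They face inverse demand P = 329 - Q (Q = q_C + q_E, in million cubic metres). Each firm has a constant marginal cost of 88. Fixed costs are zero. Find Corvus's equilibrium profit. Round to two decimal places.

7260.13

The follower Ember best-responds to any q_C: π_E = (329 - Q)q_E - 88q_E.
∂π_E/∂q_E = 241 - q_C - 2q_E = 0 gives the reaction function q_E = (241 - q_C)/2.
Corvus substitutes q_E(q_C) into its own profit: π_C = q_C(329 - q_C - (241 - q_C)/2) - 88q_C = (417/2 - (1/2)q_C)q_C - 88q_C.
Leader FOC: 241/2 - q_C = 0, so q_C = 241/2.
Then q_E = (241 - 241/2)/2 = 241/4.
Price P = 329 - 723/4 = 593/4.
Corvus's profit: (593/4 - 88)·(241/2) = 7260.1250.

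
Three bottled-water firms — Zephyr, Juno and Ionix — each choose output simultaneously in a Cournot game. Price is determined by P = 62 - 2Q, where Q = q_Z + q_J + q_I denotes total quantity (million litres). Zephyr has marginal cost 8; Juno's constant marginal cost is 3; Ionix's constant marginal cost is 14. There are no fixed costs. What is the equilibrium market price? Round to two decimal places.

Zephyr's profit: π_Z = (62 - 2Q)q_Z - (8q_Z). Setting ∂π_Z/∂q_Z = 0: 54 - 4q_Z - 2(q_J + q_I) = 0.
Juno's profit: π_J = (62 - 2Q)q_J - (3q_J). Setting ∂π_J/∂q_J = 0: 59 - 4q_J - 2(q_Z + q_I) = 0.
Ionix's first-order condition: 48 - 4q_I - 2(q_Z + q_J) = 0.
Adding the 3 conditions: 161 − 4Q − 4Q = 0, i.e. Q = 161/8.
Back-substituting: q_Z = (54 − 161/4)/2 = 55/8, q_J = (59 − 161/4)/2 = 75/8, q_I = (48 − 161/4)/2 = 31/8.
Total output Q = 161/8, so price P = 62 - 2·(161/8) = 87/4.

21.75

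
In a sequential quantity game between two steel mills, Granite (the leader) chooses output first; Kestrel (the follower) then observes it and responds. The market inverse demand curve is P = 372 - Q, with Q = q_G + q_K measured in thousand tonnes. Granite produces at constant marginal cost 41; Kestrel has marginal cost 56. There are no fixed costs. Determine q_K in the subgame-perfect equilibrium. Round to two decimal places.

Solve by backward induction. Given q_G, the follower Kestrel maximises π_K = (372 - q_G - q_K)q_K - 56q_K.
∂π_K/∂q_K = 316 - q_G - 2q_K = 0 gives the reaction function q_K = (316 - q_G)/2.
Granite substitutes q_K(q_G) into its own profit: π_G = q_G(372 - q_G - (316 - q_G)/2) - 41q_G = (214 - (1/2)q_G)q_G - 41q_G.
The leader's first-order condition 173 - q_G = 0 yields q_G = 173.
Then q_K = (316 - 173)/2 = 143/2.

71.50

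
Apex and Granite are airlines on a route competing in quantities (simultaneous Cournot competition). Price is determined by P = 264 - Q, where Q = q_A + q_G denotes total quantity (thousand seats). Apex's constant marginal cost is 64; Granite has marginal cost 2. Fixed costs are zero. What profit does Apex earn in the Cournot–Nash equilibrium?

2116

Apex's profit: π_A = (264 - Q)q_A - (64q_A). Setting ∂π_A/∂q_A = 0: 200 - 2q_A - (q_G) = 0.
Granite's first-order condition: 262 - 2q_G - (q_A) = 0.
Rearranging gives the reaction functions q_A = (200 - q_G)/2 and q_G = (262 - q_A)/2.
Substituting one into the other gives q_A = 46 and q_G = 108.
Price P = 264 - 154 = 110.
Apex's profit: (110 - 64)·46 = 2116.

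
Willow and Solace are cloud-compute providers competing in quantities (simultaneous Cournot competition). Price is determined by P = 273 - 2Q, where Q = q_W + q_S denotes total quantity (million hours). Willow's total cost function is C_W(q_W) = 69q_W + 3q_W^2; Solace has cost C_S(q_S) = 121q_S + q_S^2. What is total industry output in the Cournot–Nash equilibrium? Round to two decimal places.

Willow's profit: π_W = (273 - 2Q)q_W - (69q_W + 3q_W²). Setting ∂π_W/∂q_W = 0: 204 - 10q_W - 2(q_S) = 0.
Solace's profit: π_S = (273 - 2Q)q_S - (121q_S + q_S²). Setting ∂π_S/∂q_S = 0: 152 - 6q_S - 2(q_W) = 0.
Rearranging gives the reaction functions q_W = (204 - 2q_S)/10 and q_S = (152 - 2q_W)/6.
Substituting one into the other gives q_W = 115/7 and q_S = 139/7.
Total output Q = 115/7 + 139/7 = 254/7.

36.29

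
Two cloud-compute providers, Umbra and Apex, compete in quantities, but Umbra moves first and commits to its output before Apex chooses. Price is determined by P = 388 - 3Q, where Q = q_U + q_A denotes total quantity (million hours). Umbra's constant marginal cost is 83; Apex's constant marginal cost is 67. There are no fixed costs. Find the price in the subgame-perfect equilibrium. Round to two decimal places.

Solve by backward induction. Given q_U, the follower Apex maximises π_A = (388 - 3q_U - 3q_A)q_A - 67q_A.
Setting the follower's marginal profit to zero, 321 - 3q_U - 6q_A = 0, i.e. q_A = (321 - 3q_U)/6.
The leader anticipates this reaction. Substituting into P = 388 - 3Q gives P = 455/2 - (3/2)q_U, so π_U = (455/2 - (3/2)q_U)q_U - 83q_U.
Maximising: ∂π_U/∂q_U = 289/2 - 3q_U = 0, giving q_U = 289/6.
Then q_A = (321 - 3·(289/6))/6 = 353/12.
Total output Q = 931/12, so price P = 388 - 3·(931/12) = 621/4.

155.25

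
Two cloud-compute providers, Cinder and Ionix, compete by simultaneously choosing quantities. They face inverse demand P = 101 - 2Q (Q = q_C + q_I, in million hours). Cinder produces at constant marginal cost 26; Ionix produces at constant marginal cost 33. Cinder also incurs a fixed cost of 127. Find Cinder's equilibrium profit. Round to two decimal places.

246.56

Cinder's profit: π_C = (101 - 2Q)q_C - (26q_C). Setting ∂π_C/∂q_C = 0: 75 - 4q_C - 2(q_I) = 0.
Ionix's profit: π_I = (101 - 2Q)q_I - (33q_I). Setting ∂π_I/∂q_I = 0: 68 - 4q_I - 2(q_C) = 0.
Best responses: q_C = (75 - 2q_I)/4, q_I = (68 - 2q_C)/4.
Substituting one into the other gives q_C = 41/3 and q_I = 61/6.
Price P = 101 - 2·(143/6) = 160/3.
Cinder's profit: (160/3 - 26)·(41/3) - 127 = 246.5556.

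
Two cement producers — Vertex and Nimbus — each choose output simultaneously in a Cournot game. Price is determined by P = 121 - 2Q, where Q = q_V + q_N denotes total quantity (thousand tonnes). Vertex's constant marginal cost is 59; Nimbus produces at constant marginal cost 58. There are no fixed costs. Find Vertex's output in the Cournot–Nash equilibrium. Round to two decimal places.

Vertex's profit: π_V = (121 - 2Q)q_V - (59q_V). Setting ∂π_V/∂q_V = 0: 62 - 4q_V - 2(q_N) = 0.
Nimbus's profit: π_N = (121 - 2Q)q_N - (58q_N). Setting ∂π_N/∂q_N = 0: 63 - 4q_N - 2(q_V) = 0.
So q_V = (62 - 2q_N)/4 and q_N = (63 - 2q_V)/4.
Solving the pair: q_V = 61/6, q_N = 32/3.

10.17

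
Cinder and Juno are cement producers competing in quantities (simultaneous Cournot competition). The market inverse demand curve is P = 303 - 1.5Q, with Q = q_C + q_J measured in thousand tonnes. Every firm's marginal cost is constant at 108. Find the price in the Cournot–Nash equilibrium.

Each firm earns π_i = (303 - 1.5Q)q_i - 108q_i.
First-order condition (treating rivals' output as given): 195 - 3q_i - (3/2)q_j = 0.
With identical firms every q_j equals q_i, so q_j = q_i and 195 = (9/2)q_i, giving q_i = 130/3.
Total output Q = 260/3, so price P = 303 - (3/2)·(260/3) = 173.

173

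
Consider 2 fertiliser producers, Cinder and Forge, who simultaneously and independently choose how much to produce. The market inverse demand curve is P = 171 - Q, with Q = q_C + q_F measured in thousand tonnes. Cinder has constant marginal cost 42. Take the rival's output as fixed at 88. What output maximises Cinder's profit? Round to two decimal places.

20.50

With the rival's output fixed at 88, Cinder's profit is π_C = (171 - 88 - q_C)q_C - (42q_C) = (83 - q_C)q_C - (42q_C).
∂π_C/∂q_C = 41 - 2q_C = 0, so q_C = 41/2.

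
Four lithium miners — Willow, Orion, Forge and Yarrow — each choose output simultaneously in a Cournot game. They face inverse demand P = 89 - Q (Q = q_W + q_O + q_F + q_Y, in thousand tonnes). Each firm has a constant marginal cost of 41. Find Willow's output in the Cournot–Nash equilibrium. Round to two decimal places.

9.60

A representative firm's profit is π_i = q_i(89 - Q) - 41q_i.
Setting ∂π_i/∂q_i = 0 with rivals' quantities fixed: 48 - 2q_i - Σ_{j≠i} q_j = 0.
By symmetry each firm produces the same amount; substituting Σ_{j≠i} q_j = 3q_i yields q_i = 48/5.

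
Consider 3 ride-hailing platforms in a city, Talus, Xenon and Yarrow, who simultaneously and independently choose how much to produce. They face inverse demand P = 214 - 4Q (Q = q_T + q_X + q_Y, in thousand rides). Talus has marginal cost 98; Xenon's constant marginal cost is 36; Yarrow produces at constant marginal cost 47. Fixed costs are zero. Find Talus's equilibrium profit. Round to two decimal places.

0.14

Talus's profit: π_T = (214 - 4Q)q_T - (98q_T). Setting ∂π_T/∂q_T = 0: 116 - 8q_T - 4(q_X + q_Y) = 0.
Xenon's first-order condition: 178 - 8q_X - 4(q_T + q_Y) = 0.
Yarrow's profit: π_Y = (214 - 4Q)q_Y - (47q_Y). Setting ∂π_Y/∂q_Y = 0: 167 - 8q_Y - 4(q_T + q_X) = 0.
Summing all 3 equations gives 461 − 16Q = 0, hence Q = 461/16.
Back-substituting: q_T = (116 − 461/4)/4 = 3/16, q_X = (178 − 461/4)/4 = 251/16, q_Y = (167 − 461/4)/4 = 207/16.
Price P = 214 - 4·(461/16) = 395/4.
Talus's profit: (395/4 - 98)·(3/16) = 9/64.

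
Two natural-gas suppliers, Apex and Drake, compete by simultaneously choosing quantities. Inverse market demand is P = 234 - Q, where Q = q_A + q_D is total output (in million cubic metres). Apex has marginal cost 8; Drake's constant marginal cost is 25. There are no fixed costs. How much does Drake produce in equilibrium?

64

Apex's profit: π_A = (234 - Q)q_A - (8q_A). Setting ∂π_A/∂q_A = 0: 226 - 2q_A - (q_D) = 0.
Drake's profit: π_D = (234 - Q)q_D - (25q_D). Setting ∂π_D/∂q_D = 0: 209 - 2q_D - (q_A) = 0.
So q_A = (226 - q_D)/2 and q_D = (209 - q_A)/2.
Solving the pair: q_A = 81, q_D = 64.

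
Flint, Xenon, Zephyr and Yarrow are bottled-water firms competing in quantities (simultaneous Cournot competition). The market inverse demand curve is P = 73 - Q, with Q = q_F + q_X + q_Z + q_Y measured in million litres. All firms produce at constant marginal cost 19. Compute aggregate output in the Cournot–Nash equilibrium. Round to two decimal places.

43.20

Each firm earns π_i = (73 - Q)q_i - 19q_i.
Setting ∂π_i/∂q_i = 0 with rivals' quantities fixed: 54 - 2q_i - Σ_{j≠i} q_j = 0.
By symmetry each firm produces the same amount; substituting Σ_{j≠i} q_j = 3q_i yields q_i = 54/5.
Total output Q = 54/5 + 54/5 + 54/5 + 54/5 = 216/5.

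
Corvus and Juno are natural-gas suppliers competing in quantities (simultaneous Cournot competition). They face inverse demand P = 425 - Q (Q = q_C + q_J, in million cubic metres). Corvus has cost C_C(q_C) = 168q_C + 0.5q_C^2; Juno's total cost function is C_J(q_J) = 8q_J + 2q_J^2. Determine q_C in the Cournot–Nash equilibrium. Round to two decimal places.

Corvus's profit: π_C = (425 - Q)q_C - (168q_C + (1/2)q_C²). Setting ∂π_C/∂q_C = 0: 257 - 3q_C - (q_J) = 0.
Juno's first-order condition: 417 - 6q_J - (q_C) = 0.
Rearranging gives the reaction functions q_C = (257 - q_J)/3 and q_J = (417 - q_C)/6.
Substituting one into the other gives q_C = 1125/17 and q_J = 994/17.

66.18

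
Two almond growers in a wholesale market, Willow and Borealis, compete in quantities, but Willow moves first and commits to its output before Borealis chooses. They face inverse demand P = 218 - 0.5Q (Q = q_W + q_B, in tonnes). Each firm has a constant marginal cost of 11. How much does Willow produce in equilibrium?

Solve by backward induction. Given q_W, the follower Borealis maximises π_B = (218 - (1/2)q_W - (1/2)q_B)q_B - 11q_B.
Follower FOC: 207 - (1/2)q_W - q_B = 0, so q_B(q_W) = (207 - (1/2)q_W).
The leader anticipates this reaction. Substituting into P = 218 - 0.5Q gives P = 229/2 - (1/4)q_W, so π_W = (229/2 - (1/4)q_W)q_W - 11q_W.
The leader's first-order condition 207/2 - (1/2)q_W = 0 yields q_W = 207.
Then q_B = (207 - (1/2)·207) = 207/2.

207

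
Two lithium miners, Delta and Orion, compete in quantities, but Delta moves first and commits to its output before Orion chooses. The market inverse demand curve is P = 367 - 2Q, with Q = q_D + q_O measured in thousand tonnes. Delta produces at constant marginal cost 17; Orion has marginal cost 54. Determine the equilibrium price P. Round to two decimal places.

113.75

The follower Orion best-responds to any q_D: π_O = (367 - 2Q)q_O - 54q_O.
Follower FOC: 313 - 2q_D - 4q_O = 0, so q_O(q_D) = (313 - 2q_D)/4.
Delta substitutes q_O(q_D) into its own profit: π_D = q_D(367 - 2q_D - (313 - 2q_D)/2) - 17q_D = (421/2 - q_D)q_D - 17q_D.
Maximising: ∂π_D/∂q_D = 387/2 - 2q_D = 0, giving q_D = 387/4.
Then q_O = (313 - 2·(387/4))/4 = 239/8.
Total output Q = 1013/8, so price P = 367 - 2·(1013/8) = 455/4.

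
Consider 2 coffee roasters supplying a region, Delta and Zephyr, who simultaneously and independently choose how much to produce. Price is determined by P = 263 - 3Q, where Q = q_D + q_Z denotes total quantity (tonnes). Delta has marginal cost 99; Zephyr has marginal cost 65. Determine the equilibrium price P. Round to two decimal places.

Delta's profit: π_D = (263 - 3Q)q_D - (99q_D). Setting ∂π_D/∂q_D = 0: 164 - 6q_D - 3(q_Z) = 0.
Zephyr's first-order condition: 198 - 6q_Z - 3(q_D) = 0.
Best responses: q_D = (164 - 3q_Z)/6, q_Z = (198 - 3q_D)/6.
Substituting one into the other gives q_D = 130/9 and q_Z = 232/9.
Total output Q = 362/9, so price P = 263 - 3·(362/9) = 427/3.

142.33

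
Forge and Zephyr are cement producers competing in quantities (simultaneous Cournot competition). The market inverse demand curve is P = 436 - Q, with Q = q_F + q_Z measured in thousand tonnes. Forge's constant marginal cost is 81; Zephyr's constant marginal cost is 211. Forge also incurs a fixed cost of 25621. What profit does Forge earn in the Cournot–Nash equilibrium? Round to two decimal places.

Forge's profit: π_F = (436 - Q)q_F - (81q_F). Setting ∂π_F/∂q_F = 0: 355 - 2q_F - (q_Z) = 0.
Zephyr's profit: π_Z = (436 - Q)q_Z - (211q_Z). Setting ∂π_Z/∂q_Z = 0: 225 - 2q_Z - (q_F) = 0.
So q_F = (355 - q_Z)/2 and q_Z = (225 - q_F)/2.
Substituting one into the other gives q_F = 485/3 and q_Z = 95/3.
Price P = 436 - 580/3 = 728/3.
Forge's profit: (728/3 - 81)·(485/3) - 25621 = 515.1111.

515.11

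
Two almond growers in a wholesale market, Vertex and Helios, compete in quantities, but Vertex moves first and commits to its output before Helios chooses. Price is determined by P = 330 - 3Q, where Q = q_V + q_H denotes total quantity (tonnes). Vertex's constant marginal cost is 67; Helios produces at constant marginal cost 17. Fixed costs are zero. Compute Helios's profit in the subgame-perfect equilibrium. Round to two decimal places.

3553.52

The follower Helios best-responds to any q_V: π_H = (330 - 3Q)q_H - 17q_H.
∂π_H/∂q_H = 313 - 3q_V - 6q_H = 0 gives the reaction function q_H = (313 - 3q_V)/6.
The leader anticipates this reaction. Substituting into P = 330 - 3Q gives P = 347/2 - (3/2)q_V, so π_V = (347/2 - (3/2)q_V)q_V - 67q_V.
Leader FOC: 213/2 - 3q_V = 0, so q_V = 71/2.
Then q_H = (313 - 3·(71/2))/6 = 413/12.
Price P = 330 - 3·(839/12) = 481/4.
Helios's profit: (481/4 - 17)·(413/12) = 3553.5208.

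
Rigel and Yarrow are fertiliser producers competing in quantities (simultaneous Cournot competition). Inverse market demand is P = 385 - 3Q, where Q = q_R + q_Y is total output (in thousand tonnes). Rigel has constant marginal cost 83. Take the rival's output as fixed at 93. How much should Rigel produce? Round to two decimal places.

3.83

With the rival's output fixed at 93, Rigel's profit is π_R = (385 - 3·93 - 3q_R)q_R - (83q_R) = (106 - 3q_R)q_R - (83q_R).
∂π_R/∂q_R = 23 - 6q_R = 0, so q_R = 23/6.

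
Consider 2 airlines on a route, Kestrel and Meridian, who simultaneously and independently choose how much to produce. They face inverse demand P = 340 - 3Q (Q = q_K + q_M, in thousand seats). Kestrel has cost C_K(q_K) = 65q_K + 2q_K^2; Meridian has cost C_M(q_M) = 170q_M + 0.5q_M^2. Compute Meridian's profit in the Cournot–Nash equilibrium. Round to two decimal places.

Kestrel's profit: π_K = (340 - 3Q)q_K - (65q_K + 2q_K²). Setting ∂π_K/∂q_K = 0: 275 - 10q_K - 3(q_M) = 0.
Meridian's first-order condition: 170 - 7q_M - 3(q_K) = 0.
Best responses: q_K = (275 - 3q_M)/10, q_M = (170 - 3q_K)/7.
Solving the pair: q_K = 1415/61, q_M = 875/61.
Price P = 340 - 3·37.5410 = 227.3770.
Meridian's profit: 227.3770·(875/61) - 170·(875/61) - (1/2)(875/61)² = 720.1525.

720.15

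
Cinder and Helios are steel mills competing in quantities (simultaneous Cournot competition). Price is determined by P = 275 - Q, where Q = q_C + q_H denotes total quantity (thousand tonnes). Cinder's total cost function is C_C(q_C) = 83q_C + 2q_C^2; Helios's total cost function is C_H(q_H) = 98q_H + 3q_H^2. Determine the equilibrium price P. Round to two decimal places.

Cinder's profit: π_C = (275 - Q)q_C - (83q_C + 2q_C²). Setting ∂π_C/∂q_C = 0: 192 - 6q_C - (q_H) = 0.
Helios's first-order condition: 177 - 8q_H - (q_C) = 0.
So q_C = (192 - q_H)/6 and q_H = (177 - q_C)/8.
Substituting one into the other gives q_C = 1359/47 and q_H = 870/47.
Total output Q = 47.4255, so price P = 275 - 47.4255 = 227.5745.

227.57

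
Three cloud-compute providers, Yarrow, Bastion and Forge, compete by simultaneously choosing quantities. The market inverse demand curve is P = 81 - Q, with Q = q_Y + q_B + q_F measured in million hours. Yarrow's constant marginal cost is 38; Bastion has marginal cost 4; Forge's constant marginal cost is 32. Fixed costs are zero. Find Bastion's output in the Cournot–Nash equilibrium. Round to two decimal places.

34.75

Yarrow's profit: π_Y = (81 - Q)q_Y - (38q_Y). Setting ∂π_Y/∂q_Y = 0: 43 - 2q_Y - (q_B + q_F) = 0.
Bastion's first-order condition: 77 - 2q_B - (q_Y + q_F) = 0.
Forge's profit: π_F = (81 - Q)q_F - (32q_F). Setting ∂π_F/∂q_F = 0: 49 - 2q_F - (q_Y + q_B) = 0.
Summing all 3 equations gives 169 − 4Q = 0, hence Q = 169/4.
Back-substituting: q_Y = (43 − 169/4) = 3/4, q_B = (77 − 169/4) = 139/4, q_F = (49 − 169/4) = 27/4.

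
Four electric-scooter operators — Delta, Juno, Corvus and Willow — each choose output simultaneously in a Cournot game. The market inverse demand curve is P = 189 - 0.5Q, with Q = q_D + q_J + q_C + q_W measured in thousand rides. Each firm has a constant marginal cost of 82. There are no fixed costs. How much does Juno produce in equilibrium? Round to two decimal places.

42.80

Each firm earns π_i = (189 - 0.5Q)q_i - 82q_i.
Setting ∂π_i/∂q_i = 0 with rivals' quantities fixed: 107 - q_i - (1/2)·Σ_{j≠i} q_j = 0.
With identical firms every q_j equals q_i, so Σ_{j≠i} q_j = 3q_i and 107 = (5/2)q_i, giving q_i = 214/5.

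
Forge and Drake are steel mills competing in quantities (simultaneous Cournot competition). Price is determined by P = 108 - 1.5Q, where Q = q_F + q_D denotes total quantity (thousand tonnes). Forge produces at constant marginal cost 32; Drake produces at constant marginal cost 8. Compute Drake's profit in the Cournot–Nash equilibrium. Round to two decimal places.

1138.96

Forge's profit: π_F = (108 - 1.5Q)q_F - (32q_F). Setting ∂π_F/∂q_F = 0: 76 - 3q_F - (3/2)(q_D) = 0.
Drake's profit: π_D = (108 - 1.5Q)q_D - (8q_D). Setting ∂π_D/∂q_D = 0: 100 - 3q_D - (3/2)(q_F) = 0.
So q_F = (76 - (3/2)q_D)/3 and q_D = (100 - (3/2)q_F)/3.
Substituting one into the other gives q_F = 104/9 and q_D = 248/9.
Price P = 108 - (3/2)·(352/9) = 148/3.
Drake's profit: (148/3 - 8)·(248/9) = 1138.9630.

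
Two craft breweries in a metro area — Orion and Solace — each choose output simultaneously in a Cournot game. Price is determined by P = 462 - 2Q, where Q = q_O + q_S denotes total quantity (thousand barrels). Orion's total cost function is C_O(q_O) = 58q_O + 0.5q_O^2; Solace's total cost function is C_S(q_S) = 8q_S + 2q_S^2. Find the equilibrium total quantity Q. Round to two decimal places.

105.17

Orion's profit: π_O = (462 - 2Q)q_O - (58q_O + (1/2)q_O²). Setting ∂π_O/∂q_O = 0: 404 - 5q_O - 2(q_S) = 0.
Solace's profit: π_S = (462 - 2Q)q_S - (8q_S + 2q_S²). Setting ∂π_S/∂q_S = 0: 454 - 8q_S - 2(q_O) = 0.
So q_O = (404 - 2q_S)/5 and q_S = (454 - 2q_O)/8.
Solving the pair: q_O = 581/9, q_S = 731/18.
Total output Q = 581/9 + 731/18 = 631/6.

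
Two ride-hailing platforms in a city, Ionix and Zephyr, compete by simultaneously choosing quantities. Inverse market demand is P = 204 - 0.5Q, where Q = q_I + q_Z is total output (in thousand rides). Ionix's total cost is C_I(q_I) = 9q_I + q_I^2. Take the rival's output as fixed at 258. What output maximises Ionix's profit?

22

With the rival's output fixed at 258, Ionix's profit is π_I = (204 - (1/2)·258 - (1/2)q_I)q_I - (9q_I + q_I²) = (75 - (1/2)q_I)q_I - (9q_I + q_I²).
∂π_I/∂q_I = 66 - 3q_I = 0, so q_I = 22.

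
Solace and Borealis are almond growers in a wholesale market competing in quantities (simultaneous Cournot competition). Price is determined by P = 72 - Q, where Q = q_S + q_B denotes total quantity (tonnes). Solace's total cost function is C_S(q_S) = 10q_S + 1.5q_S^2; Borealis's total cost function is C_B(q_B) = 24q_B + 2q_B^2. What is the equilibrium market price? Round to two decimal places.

Solace's profit: π_S = (72 - Q)q_S - (10q_S + (3/2)q_S²). Setting ∂π_S/∂q_S = 0: 62 - 5q_S - (q_B) = 0.
Borealis's first-order condition: 48 - 6q_B - (q_S) = 0.
Best responses: q_S = (62 - q_B)/5, q_B = (48 - q_S)/6.
Solving the pair: q_S = 324/29, q_B = 178/29.
Total output Q = 502/29, so price P = 72 - 502/29 = 1586/29.

54.69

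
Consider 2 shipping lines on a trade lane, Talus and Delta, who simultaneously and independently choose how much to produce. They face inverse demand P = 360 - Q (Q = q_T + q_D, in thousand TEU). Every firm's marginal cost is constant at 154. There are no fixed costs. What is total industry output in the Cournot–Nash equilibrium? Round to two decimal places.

A representative firm's profit is π_i = q_i(360 - Q) - 154q_i.
Setting ∂π_i/∂q_i = 0 with rivals' quantities fixed: 206 - 2q_i - q_j = 0.
With identical firms every q_j equals q_i, so q_j = q_i and 206 = 3q_i, giving q_i = 206/3.
Total output Q = 206/3 + 206/3 = 412/3.

137.33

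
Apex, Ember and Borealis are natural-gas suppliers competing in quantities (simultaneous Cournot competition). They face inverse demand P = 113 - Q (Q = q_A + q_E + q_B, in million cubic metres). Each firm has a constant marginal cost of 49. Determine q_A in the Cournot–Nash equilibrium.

A representative firm's profit is π_i = q_i(113 - Q) - 49q_i.
First-order condition (treating rivals' output as given): 64 - 2q_i - Σ_{j≠i} q_j = 0.
By symmetry each firm produces the same amount; substituting Σ_{j≠i} q_j = 2q_i yields q_i = 64/4 = 16.

16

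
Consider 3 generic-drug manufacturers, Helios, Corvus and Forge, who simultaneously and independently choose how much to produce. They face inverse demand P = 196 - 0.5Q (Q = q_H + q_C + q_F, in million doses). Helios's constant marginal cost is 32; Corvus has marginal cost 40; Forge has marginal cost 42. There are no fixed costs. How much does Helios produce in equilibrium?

Helios's profit: π_H = (196 - 0.5Q)q_H - (32q_H). Setting ∂π_H/∂q_H = 0: 164 - q_H - (1/2)(q_C + q_F) = 0.
Corvus's first-order condition: 156 - q_C - (1/2)(q_H + q_F) = 0.
Forge's profit: π_F = (196 - 0.5Q)q_F - (42q_F). Setting ∂π_F/∂q_F = 0: 154 - q_F - (1/2)(q_H + q_C) = 0.
Adding the 3 first-order conditions: 474 − 2Q = 0, so Q = 237.
Back-substituting: q_H = (164 − 237/2)/(1/2) = 91, q_C = (156 − 237/2)/(1/2) = 75, q_F = (154 − 237/2)/(1/2) = 71.

91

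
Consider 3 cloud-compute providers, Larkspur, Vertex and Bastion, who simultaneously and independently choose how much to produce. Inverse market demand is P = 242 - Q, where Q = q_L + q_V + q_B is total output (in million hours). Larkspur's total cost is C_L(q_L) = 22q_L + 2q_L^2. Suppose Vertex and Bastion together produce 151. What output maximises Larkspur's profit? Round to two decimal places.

With rivals' combined output fixed at 151, Larkspur's profit is π_L = (242 - 151 - q_L)q_L - (22q_L + 2q_L²) = (91 - q_L)q_L - (22q_L + 2q_L²).
∂π_L/∂q_L = 69 - 6q_L = 0, so q_L = 23/2.

11.50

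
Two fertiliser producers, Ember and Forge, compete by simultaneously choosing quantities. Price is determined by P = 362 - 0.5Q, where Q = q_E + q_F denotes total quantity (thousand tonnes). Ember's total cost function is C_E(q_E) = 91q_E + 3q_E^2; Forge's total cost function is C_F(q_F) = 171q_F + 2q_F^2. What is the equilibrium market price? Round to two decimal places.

326.59

Ember's profit: π_E = (362 - 0.5Q)q_E - (91q_E + 3q_E²). Setting ∂π_E/∂q_E = 0: 271 - 7q_E - (1/2)(q_F) = 0.
Forge's first-order condition: 191 - 5q_F - (1/2)(q_E) = 0.
Rearranging gives the reaction functions q_E = (271 - (1/2)q_F)/7 and q_F = (191 - (1/2)q_E)/5.
Substituting one into the other gives q_E = 36.2446 and q_F = 34.5755.
Total output Q = 70.8201, so price P = 362 - (1/2)·70.8201 = 326.5899.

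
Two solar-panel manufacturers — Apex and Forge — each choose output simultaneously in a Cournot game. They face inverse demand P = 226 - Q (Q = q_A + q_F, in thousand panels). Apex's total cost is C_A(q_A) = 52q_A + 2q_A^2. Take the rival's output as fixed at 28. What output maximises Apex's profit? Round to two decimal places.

With the rival's output fixed at 28, Apex's profit is π_A = (226 - 28 - q_A)q_A - (52q_A + 2q_A²) = (198 - q_A)q_A - (52q_A + 2q_A²).
∂π_A/∂q_A = 146 - 6q_A = 0, so q_A = 73/3.

24.33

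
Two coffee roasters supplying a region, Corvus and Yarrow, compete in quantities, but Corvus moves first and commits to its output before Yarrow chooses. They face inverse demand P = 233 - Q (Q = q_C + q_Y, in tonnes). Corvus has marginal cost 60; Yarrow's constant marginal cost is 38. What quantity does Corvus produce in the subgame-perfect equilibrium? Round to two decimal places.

75.50

The follower Yarrow best-responds to any q_C: π_Y = (233 - Q)q_Y - 38q_Y.
Follower FOC: 195 - q_C - 2q_Y = 0, so q_Y(q_C) = (195 - q_C)/2.
Corvus substitutes q_Y(q_C) into its own profit: π_C = q_C(233 - q_C - (195 - q_C)/2) - 60q_C = (271/2 - (1/2)q_C)q_C - 60q_C.
Maximising: ∂π_C/∂q_C = 151/2 - q_C = 0, giving q_C = 151/2.
Then q_Y = (195 - 151/2)/2 = 239/4.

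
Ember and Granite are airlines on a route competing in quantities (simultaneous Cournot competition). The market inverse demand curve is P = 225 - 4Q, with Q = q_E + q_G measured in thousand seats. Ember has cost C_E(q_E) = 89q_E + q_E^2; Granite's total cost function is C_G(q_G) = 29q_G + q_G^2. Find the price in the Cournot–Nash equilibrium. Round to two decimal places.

Ember's profit: π_E = (225 - 4Q)q_E - (89q_E + q_E²). Setting ∂π_E/∂q_E = 0: 136 - 10q_E - 4(q_G) = 0.
Granite's profit: π_G = (225 - 4Q)q_G - (29q_G + q_G²). Setting ∂π_G/∂q_G = 0: 196 - 10q_G - 4(q_E) = 0.
So q_E = (136 - 4q_G)/10 and q_G = (196 - 4q_E)/10.
Solving the pair: q_E = 48/7, q_G = 118/7.
Total output Q = 166/7, so price P = 225 - 4·(166/7) = 911/7.

130.14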